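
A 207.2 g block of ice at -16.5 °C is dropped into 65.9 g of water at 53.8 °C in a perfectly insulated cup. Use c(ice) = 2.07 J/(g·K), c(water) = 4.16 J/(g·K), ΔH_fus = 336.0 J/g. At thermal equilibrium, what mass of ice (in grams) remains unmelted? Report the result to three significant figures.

Heat to warm all ice to 0 °C: 207.2×2.07×16.5 = 7076.9 J
Heat released by water cooling to 0 °C: 65.9×4.16×53.8 = 14749 J
14749 J < 7076.9 + 207.2×336.0 = 76696.1 J, so not all ice melts; final T = 0 °C.
Heat left for melting: 14749 − 7076.9 = 7672.1 J
Mass melted = 7672.1 / 336.0 = 22.83 g
Ice remaining = 207.2 − 22.83 = 184.37 g

m_ice remaining = 184 g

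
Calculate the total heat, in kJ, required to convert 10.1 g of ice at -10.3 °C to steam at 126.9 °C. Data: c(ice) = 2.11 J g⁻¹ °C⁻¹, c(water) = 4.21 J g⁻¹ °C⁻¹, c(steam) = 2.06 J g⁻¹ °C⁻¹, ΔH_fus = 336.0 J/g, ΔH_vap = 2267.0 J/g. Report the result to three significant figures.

q = 31.3 kJ

q1 (heat ice -10.3→0.0 °C): 10.1 × 2.11 × 10.3 = 220 J
q2 (melt at 0 °C): 10.1 × 336.0 = 3394 J
q3 (heat water 0.0→100.0 °C): 10.1 × 4.21 × 100.0 = 4252 J
q4 (vaporize at 100 °C): 10.1 × 2267.0 = 22897 J
q5 (heat steam 100.0→126.9 °C): 10.1 × 2.06 × 26.9 = 560 J
Total: 220 + 3394 + 4252 + 22897 + 560 = 31323 J = 31.3 kJ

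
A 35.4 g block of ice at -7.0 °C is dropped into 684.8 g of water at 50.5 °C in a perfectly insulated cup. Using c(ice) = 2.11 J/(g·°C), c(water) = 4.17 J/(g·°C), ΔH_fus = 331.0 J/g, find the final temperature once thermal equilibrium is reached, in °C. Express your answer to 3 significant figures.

Heat to bring ice to 0 °C and melt it: q₁ = 35.4×2.11×7.0 + 35.4×331.0 = 12240 J
Heat the water can supply cooling to 0 °C: 684.8×4.17×50.5 = 144209 J > q₁, so all ice melts.
Energy balance: 684.8×4.17×(50.5 − T) = 12240 + 35.4×4.17×(T − 0)
2855.616(50.5 − T) = 12240 + 147.618 T
144209 − 12240 = 3003.234 T
T = 131969 / 3003.234 = 43.94 °C

T_f = 43.9 °C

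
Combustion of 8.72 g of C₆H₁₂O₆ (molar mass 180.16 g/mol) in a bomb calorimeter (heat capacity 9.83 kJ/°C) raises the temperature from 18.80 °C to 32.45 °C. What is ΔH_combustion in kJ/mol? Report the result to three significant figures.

ΔT = 32.45 − 18.80 = 13.65 °C
q_cal = C_cal × ΔT = 9.83 × 13.65 = 134.1795 kJ
n = 8.72 / 180.16 = 0.04840 mol
q_rxn = −q_cal = -134.1795 kJ
ΔH = -134.1795 / 0.04840 = -2772 kJ/mol

ΔH = -2770 kJ/mol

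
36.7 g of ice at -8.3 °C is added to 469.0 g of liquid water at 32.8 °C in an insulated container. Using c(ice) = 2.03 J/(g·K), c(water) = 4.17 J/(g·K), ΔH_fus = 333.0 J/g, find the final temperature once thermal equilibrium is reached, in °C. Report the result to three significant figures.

T_f = 24.3 °C

Heat to bring ice to 0 °C and melt it: q₁ = 36.7×2.03×8.3 + 36.7×333.0 = 12839 J
Heat the water can supply cooling to 0 °C: 469.0×4.17×32.8 = 64147.9 J > q₁, so all ice melts.
Energy balance: 469.0×4.17×(32.8 − T) = 12839 + 36.7×4.17×(T − 0)
1955.73(32.8 − T) = 12839 + 153.039 T
64147.9 − 12839 = 2108.769 T
T = 51308.9 / 2108.769 = 24.33 °C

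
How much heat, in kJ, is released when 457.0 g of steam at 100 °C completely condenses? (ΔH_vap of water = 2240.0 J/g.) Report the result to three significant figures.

q = m × ΔH_vap = 457.0 × 2240.0 = 1024000 J = 1020 kJ

q = 1020 kJ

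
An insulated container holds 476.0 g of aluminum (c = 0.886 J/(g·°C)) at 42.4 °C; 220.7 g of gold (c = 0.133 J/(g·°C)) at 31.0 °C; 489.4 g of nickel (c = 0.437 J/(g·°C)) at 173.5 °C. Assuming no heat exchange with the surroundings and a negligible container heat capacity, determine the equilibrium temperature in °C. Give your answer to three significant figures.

Σ mᵢcᵢ(T − Tᵢ) = 0  ⇒  T = Σ mᵢcᵢTᵢ / Σ mᵢcᵢ
Σ mᵢcᵢ = 476.0×0.886 + 220.7×0.133 + 489.4×0.437 = 664.9569
Σ mᵢcᵢTᵢ = 421.736×42.4 + 29.3531×31.0 + 213.8678×173.5 = 55898
T = 55898 / 664.9569 = 84.06 °C

T_f = 84.1 °C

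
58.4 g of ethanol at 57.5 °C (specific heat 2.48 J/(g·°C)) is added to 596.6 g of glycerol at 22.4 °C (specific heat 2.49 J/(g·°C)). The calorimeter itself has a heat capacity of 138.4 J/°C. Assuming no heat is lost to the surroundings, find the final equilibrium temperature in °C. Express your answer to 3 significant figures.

T_f = 25.3 °C

Heat lost by ethanol = heat gained by glycerol + calorimeter.
(58.4)(2.48)(57.5 − T) = [(596.6)(2.49) + 138.4](T − 22.4)
144.832 (57.5 − T) = 1623.934 (T − 22.4)
8327.8 − 144.832 T = 1623.934 T − 36376
44703.8 = 1768.766 T
T = 25.27 °C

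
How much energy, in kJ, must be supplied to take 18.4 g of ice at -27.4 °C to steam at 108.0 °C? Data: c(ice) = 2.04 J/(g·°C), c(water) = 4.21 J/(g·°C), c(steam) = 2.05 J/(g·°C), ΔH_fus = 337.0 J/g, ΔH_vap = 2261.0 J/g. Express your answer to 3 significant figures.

q = 56.9 kJ

q1 (heat ice -27.4→0.0 °C): 18.4 × 2.04 × 27.4 = 1028 J
q2 (melt at 0 °C): 18.4 × 337.0 = 6201 J
q3 (heat water 0.0→100.0 °C): 18.4 × 4.21 × 100.0 = 7746 J
q4 (vaporize at 100 °C): 18.4 × 2261.0 = 41602 J
q5 (heat steam 100.0→108.0 °C): 18.4 × 2.05 × 8.0 = 302 J
Total: 1028 + 6201 + 7746 + 41602 + 302 = 56879 J = 56.9 kJ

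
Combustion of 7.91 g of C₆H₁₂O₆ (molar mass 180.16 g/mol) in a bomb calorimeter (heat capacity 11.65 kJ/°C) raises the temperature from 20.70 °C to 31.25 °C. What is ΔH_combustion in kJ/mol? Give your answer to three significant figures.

ΔT = 31.25 − 20.70 = 10.55 °C
q_cal = C_cal × ΔT = 11.65 × 10.55 = 122.9075 kJ
n = 7.91 / 180.16 = 0.04391 mol
q_rxn = −q_cal = -122.9075 kJ
ΔH = -122.9075 / 0.04391 = -2799 kJ/mol

ΔH = -2800 kJ/mol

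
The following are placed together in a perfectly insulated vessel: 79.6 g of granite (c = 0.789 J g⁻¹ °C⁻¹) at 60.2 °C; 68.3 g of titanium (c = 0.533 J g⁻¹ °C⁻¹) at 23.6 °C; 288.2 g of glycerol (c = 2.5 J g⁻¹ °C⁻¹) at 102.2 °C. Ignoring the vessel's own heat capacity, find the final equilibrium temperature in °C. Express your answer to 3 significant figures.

T_f = 95.5 °C

Σ mᵢcᵢ(T − Tᵢ) = 0  ⇒  T = Σ mᵢcᵢTᵢ / Σ mᵢcᵢ
Σ mᵢcᵢ = 79.6×0.789 + 68.3×0.533 + 288.2×2.5 = 819.7083
Σ mᵢcᵢTᵢ = 62.8044×60.2 + 36.4039×23.6 + 720.5×102.2 = 78275
T = 78275 / 819.7083 = 95.49 °C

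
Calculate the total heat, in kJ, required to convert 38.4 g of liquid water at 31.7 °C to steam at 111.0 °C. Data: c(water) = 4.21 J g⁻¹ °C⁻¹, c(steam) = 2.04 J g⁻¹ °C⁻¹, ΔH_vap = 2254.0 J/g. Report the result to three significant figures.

q = 98.5 kJ

q1 (heat water 31.7→100.0 °C): 38.4 × 4.21 × 68.3 = 11042 J
q2 (vaporize at 100 °C): 38.4 × 2254.0 = 86554 J
q3 (heat steam 100.0→111.0 °C): 38.4 × 2.04 × 11.0 = 862 J
Total: 11042 + 86554 + 862 = 98458 J = 98.5 kJ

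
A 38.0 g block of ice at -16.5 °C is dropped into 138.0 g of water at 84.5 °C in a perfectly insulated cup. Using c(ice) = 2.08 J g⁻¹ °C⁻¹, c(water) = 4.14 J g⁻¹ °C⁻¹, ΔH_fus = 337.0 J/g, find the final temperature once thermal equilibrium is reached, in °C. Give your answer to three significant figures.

Heat to bring ice to 0 °C and melt it: q₁ = 38.0×2.08×16.5 + 38.0×337.0 = 14110 J
Heat the water can supply cooling to 0 °C: 138.0×4.14×84.5 = 48276.5 J > q₁, so all ice melts.
Energy balance: 138.0×4.14×(84.5 − T) = 14110 + 38.0×4.14×(T − 0)
571.32(84.5 − T) = 14110 + 157.32 T
48276.5 − 14110 = 728.64 T
T = 34166.5 / 728.64 = 46.89 °C

T_f = 46.9 °C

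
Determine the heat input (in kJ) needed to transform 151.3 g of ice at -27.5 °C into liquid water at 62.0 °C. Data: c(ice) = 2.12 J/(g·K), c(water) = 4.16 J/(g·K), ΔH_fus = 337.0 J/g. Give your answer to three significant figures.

q1 (heat ice -27.5→0.0 °C): 151.3 × 2.12 × 27.5 = 8821 J
q2 (melt at 0 °C): 151.3 × 337.0 = 50988 J
q3 (heat water 0.0→62.0 °C): 151.3 × 4.16 × 62.0 = 39023 J
Total: 8821 + 50988 + 39023 = 98832 J = 98.8 kJ

q = 98.8 kJ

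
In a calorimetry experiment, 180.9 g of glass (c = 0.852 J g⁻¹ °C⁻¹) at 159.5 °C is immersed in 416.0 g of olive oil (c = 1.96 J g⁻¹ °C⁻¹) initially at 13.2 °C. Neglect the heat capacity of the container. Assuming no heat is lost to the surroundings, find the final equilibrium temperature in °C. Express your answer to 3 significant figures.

T_f = 36.5 °C

Heat lost by glass = heat gained by olive oil.
(180.9)(0.852)(159.5 − T) = (416.0)(1.96)(T − 13.2)
154.1268 (159.5 − T) = 815.36 (T − 13.2)
24583 − 154.1268 T = 815.36 T − 10763
35346 = 969.4868 T
T = 36.46 °C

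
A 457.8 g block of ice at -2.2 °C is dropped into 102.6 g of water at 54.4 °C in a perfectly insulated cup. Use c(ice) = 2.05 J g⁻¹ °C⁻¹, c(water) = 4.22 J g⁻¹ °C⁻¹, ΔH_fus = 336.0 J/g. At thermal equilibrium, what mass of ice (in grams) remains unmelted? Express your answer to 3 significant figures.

m_ice remaining = 394 g

Heat to warm all ice to 0 °C: 457.8×2.05×2.2 = 2064.7 J
Heat released by water cooling to 0 °C: 102.6×4.22×54.4 = 23554 J
23554 J < 2064.7 + 457.8×336.0 = 155885.5 J, so not all ice melts; final T = 0 °C.
Heat left for melting: 23554 − 2064.7 = 21489.3 J
Mass melted = 21489.3 / 336.0 = 63.96 g
Ice remaining = 457.8 − 63.96 = 393.84 g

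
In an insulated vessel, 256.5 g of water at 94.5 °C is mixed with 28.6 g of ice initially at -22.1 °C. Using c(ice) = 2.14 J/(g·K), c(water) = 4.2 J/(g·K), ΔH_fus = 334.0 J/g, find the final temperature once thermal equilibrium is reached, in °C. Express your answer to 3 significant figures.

T_f = 75.9 °C

Heat to bring ice to 0 °C and melt it: q₁ = 28.6×2.14×22.1 + 28.6×334.0 = 10905 J
Heat the water can supply cooling to 0 °C: 256.5×4.2×94.5 = 101805 J > q₁, so all ice melts.
Energy balance: 256.5×4.2×(94.5 − T) = 10905 + 28.6×4.2×(T − 0)
1077.3(94.5 − T) = 10905 + 120.12 T
101805 − 10905 = 1197.42 T
T = 90900 / 1197.42 = 75.91 °C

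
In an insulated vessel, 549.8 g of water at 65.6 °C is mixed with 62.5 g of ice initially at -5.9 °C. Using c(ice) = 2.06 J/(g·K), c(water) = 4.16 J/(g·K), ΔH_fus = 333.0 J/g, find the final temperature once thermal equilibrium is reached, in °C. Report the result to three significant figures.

Heat to bring ice to 0 °C and melt it: q₁ = 62.5×2.06×5.9 + 62.5×333.0 = 21572 J
Heat the water can supply cooling to 0 °C: 549.8×4.16×65.6 = 150038 J > q₁, so all ice melts.
Energy balance: 549.8×4.16×(65.6 − T) = 21572 + 62.5×4.16×(T − 0)
2287.168(65.6 − T) = 21572 + 260 T
150038 − 21572 = 2547.168 T
T = 128466 / 2547.168 = 50.43 °C

T_f = 50.4 °C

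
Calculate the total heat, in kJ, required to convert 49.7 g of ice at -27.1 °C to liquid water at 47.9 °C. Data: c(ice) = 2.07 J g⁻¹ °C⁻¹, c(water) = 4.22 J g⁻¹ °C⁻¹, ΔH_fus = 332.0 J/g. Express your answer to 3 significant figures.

q1 (heat ice -27.1→0.0 °C): 49.7 × 2.07 × 27.1 = 2788 J
q2 (melt at 0 °C): 49.7 × 332.0 = 16500 J
q3 (heat water 0.0→47.9 °C): 49.7 × 4.22 × 47.9 = 10046 J
Total: 2788 + 16500 + 10046 = 29334 J = 29.3 kJ

q = 29.3 kJ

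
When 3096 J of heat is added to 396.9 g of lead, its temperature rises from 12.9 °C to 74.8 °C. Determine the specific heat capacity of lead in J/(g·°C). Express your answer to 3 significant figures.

c = q / (m ΔT) = 3096 / (396.9 × 61.9)
c = 3096 / 24568.11 = 0.126 J/(g·°C)

c = 0.126 J/(g·°C)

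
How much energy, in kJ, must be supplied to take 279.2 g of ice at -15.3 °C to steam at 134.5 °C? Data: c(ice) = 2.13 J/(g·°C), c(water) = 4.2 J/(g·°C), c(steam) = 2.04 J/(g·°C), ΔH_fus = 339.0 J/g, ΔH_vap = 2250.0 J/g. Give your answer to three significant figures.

q1 (heat ice -15.3→0.0 °C): 279.2 × 2.13 × 15.3 = 9099 J
q2 (melt at 0 °C): 279.2 × 339.0 = 94649 J
q3 (heat water 0.0→100.0 °C): 279.2 × 4.2 × 100.0 = 117264 J
q4 (vaporize at 100 °C): 279.2 × 2250.0 = 628200 J
q5 (heat steam 100.0→134.5 °C): 279.2 × 2.04 × 34.5 = 19650 J
Total: 9099 + 94649 + 117264 + 628200 + 19650 = 868862 J = 869 kJ

q = 869 kJ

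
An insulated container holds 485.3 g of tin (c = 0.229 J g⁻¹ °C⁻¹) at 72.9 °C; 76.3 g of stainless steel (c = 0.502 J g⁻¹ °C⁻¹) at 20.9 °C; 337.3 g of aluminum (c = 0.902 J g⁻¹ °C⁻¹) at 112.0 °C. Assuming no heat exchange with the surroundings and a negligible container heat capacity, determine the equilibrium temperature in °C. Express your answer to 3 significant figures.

T_f = 94.7 °C

Σ mᵢcᵢ(T − Tᵢ) = 0  ⇒  T = Σ mᵢcᵢTᵢ / Σ mᵢcᵢ
Σ mᵢcᵢ = 485.3×0.229 + 76.3×0.502 + 337.3×0.902 = 453.6809
Σ mᵢcᵢTᵢ = 111.1337×72.9 + 38.3026×20.9 + 304.2446×112.0 = 42978
T = 42978 / 453.6809 = 94.73 °C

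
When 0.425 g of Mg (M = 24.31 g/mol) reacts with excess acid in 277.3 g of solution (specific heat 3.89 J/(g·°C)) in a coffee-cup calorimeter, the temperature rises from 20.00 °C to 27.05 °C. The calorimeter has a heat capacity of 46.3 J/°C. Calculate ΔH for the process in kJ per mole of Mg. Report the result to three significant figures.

ΔH = -454 kJ/mol

|ΔT| = |27.05 − 20.00| = 7.05 °C
|q_surr| = (277.3 × 3.89 + 46.3) × 7.05 = 1124.997 × 7.05 = 7931 J
n(Mg) = 0.425 / 24.31 = 0.01748 mol
Temperature rose, so q_rxn = −|q_surr| = -7.931 kJ
ΔH = q_rxn / n = -453.7 kJ/mol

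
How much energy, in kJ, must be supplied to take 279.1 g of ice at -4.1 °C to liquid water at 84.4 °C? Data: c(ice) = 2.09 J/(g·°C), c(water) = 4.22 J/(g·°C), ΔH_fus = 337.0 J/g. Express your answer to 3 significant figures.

q1 (heat ice -4.1→0.0 °C): 279.1 × 2.09 × 4.1 = 2392 J
q2 (melt at 0 °C): 279.1 × 337.0 = 94057 J
q3 (heat water 0.0→84.4 °C): 279.1 × 4.22 × 84.4 = 99406 J
Total: 2392 + 94057 + 99406 = 195855 J = 196 kJ

q = 196 kJ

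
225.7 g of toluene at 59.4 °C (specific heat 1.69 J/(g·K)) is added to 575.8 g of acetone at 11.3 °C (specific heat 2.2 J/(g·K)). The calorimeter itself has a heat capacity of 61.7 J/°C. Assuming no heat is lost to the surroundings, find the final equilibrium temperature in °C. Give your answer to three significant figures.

T_f = 22.0 °C

Heat lost by toluene = heat gained by acetone + calorimeter.
(225.7)(1.69)(59.4 − T) = [(575.8)(2.2) + 61.7](T − 11.3)
381.433 (59.4 − T) = 1328.46 (T − 11.3)
22657 − 381.433 T = 1328.46 T − 15012
37669 = 1709.893 T
T = 22.03 °C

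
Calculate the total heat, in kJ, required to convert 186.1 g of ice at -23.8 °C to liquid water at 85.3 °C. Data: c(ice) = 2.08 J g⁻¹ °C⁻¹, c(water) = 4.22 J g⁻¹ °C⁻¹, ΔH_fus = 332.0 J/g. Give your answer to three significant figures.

q1 (heat ice -23.8→0.0 °C): 186.1 × 2.08 × 23.8 = 9213 J
q2 (melt at 0 °C): 186.1 × 332.0 = 61785 J
q3 (heat water 0.0→85.3 °C): 186.1 × 4.22 × 85.3 = 66990 J
Total: 9213 + 61785 + 66990 = 137988 J = 138 kJ

q = 138 kJ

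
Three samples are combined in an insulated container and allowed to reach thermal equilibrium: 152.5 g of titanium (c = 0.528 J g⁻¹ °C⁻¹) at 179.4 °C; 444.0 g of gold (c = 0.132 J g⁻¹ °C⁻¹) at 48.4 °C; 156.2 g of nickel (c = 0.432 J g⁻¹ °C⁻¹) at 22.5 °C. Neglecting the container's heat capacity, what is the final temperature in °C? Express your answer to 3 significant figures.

Σ mᵢcᵢ(T − Tᵢ) = 0  ⇒  T = Σ mᵢcᵢTᵢ / Σ mᵢcᵢ
Σ mᵢcᵢ = 152.5×0.528 + 444.0×0.132 + 156.2×0.432 = 206.6064
Σ mᵢcᵢTᵢ = 80.52×179.4 + 58.608×48.4 + 67.4784×22.5 = 18800
T = 18800 / 206.6064 = 90.99 °C

T_f = 91.0 °C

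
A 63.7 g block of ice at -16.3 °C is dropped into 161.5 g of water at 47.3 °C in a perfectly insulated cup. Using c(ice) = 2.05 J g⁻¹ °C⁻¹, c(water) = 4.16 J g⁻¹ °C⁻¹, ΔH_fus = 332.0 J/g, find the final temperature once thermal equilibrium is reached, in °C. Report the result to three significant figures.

T_f = 9.07 °C

Heat to bring ice to 0 °C and melt it: q₁ = 63.7×2.05×16.3 + 63.7×332.0 = 23277 J
Heat the water can supply cooling to 0 °C: 161.5×4.16×47.3 = 31778.0 J > q₁, so all ice melts.
Energy balance: 161.5×4.16×(47.3 − T) = 23277 + 63.7×4.16×(T − 0)
671.84(47.3 − T) = 23277 + 264.992 T
31778.0 − 23277 = 936.832 T
T = 8501.0 / 936.832 = 9.074 °C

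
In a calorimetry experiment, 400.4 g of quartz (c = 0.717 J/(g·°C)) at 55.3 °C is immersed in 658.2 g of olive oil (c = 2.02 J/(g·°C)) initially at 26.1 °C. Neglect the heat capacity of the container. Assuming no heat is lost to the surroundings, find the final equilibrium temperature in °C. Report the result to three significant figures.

T_f = 31.3 °C

Heat lost by quartz = heat gained by olive oil.
(400.4)(0.717)(55.3 − T) = (658.2)(2.02)(T − 26.1)
287.0868 (55.3 − T) = 1329.564 (T − 26.1)
15876 − 287.0868 T = 1329.564 T − 34702
50578 = 1616.6508 T
T = 31.29 °C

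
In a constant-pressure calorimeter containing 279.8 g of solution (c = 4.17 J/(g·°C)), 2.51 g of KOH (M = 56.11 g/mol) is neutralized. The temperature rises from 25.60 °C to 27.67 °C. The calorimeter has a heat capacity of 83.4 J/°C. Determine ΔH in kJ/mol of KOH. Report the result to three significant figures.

ΔH = -57.9 kJ/mol

|ΔT| = |27.67 − 25.60| = 2.07 °C
|q_surr| = (279.8 × 4.17 + 83.4) × 2.07 = 1250.166 × 2.07 = 2588 J
n(KOH) = 2.51 / 56.11 = 0.04473 mol
Temperature rose, so q_rxn = −|q_surr| = -2.588 kJ
ΔH = q_rxn / n = -57.86 kJ/mol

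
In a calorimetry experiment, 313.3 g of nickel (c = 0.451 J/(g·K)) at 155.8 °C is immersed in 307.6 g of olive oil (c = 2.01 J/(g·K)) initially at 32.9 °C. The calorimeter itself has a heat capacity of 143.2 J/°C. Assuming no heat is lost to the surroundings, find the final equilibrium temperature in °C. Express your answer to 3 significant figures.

Heat lost by nickel = heat gained by olive oil + calorimeter.
(313.3)(0.451)(155.8 − T) = [(307.6)(2.01) + 143.2](T − 32.9)
141.2983 (155.8 − T) = 761.476 (T − 32.9)
22014 − 141.2983 T = 761.476 T − 25053
47067 = 902.7743 T
T = 52.14 °C

T_f = 52.1 °C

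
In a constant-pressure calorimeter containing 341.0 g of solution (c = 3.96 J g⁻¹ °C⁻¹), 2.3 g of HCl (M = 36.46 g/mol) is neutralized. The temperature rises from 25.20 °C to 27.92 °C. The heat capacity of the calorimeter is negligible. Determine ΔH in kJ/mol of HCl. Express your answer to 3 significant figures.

ΔH = -58.2 kJ/mol

|ΔT| = |27.92 − 25.20| = 2.72 °C
|q_surr| = (341.0 × 3.96) × 2.72 = 1350.36 × 2.72 = 3673 J
n(HCl) = 2.3 / 36.46 = 0.06308 mol
Temperature rose, so q_rxn = −|q_surr| = -3.673 kJ
ΔH = q_rxn / n = -58.23 kJ/mol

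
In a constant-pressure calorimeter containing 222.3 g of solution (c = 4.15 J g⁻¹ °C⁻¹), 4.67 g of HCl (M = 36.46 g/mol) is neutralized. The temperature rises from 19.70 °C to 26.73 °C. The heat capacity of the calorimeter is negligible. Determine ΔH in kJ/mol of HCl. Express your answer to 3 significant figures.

ΔH = -50.6 kJ/mol

|ΔT| = |26.73 − 19.70| = 7.03 °C
|q_surr| = (222.3 × 4.15) × 7.03 = 922.545 × 7.03 = 6485 J
n(HCl) = 4.67 / 36.46 = 0.1281 mol
Temperature rose, so q_rxn = −|q_surr| = -6.485 kJ
ΔH = q_rxn / n = -50.62 kJ/mol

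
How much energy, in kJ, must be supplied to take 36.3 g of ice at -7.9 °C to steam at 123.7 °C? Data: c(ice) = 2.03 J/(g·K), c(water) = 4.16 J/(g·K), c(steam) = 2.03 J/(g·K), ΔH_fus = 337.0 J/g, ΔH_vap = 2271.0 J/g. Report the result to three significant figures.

q1 (heat ice -7.9→0.0 °C): 36.3 × 2.03 × 7.9 = 582 J
q2 (melt at 0 °C): 36.3 × 337.0 = 12233 J
q3 (heat water 0.0→100.0 °C): 36.3 × 4.16 × 100.0 = 15101 J
q4 (vaporize at 100 °C): 36.3 × 2271.0 = 82437 J
q5 (heat steam 100.0→123.7 °C): 36.3 × 2.03 × 23.7 = 1746 J
Total: 582 + 12233 + 15101 + 82437 + 1746 = 112099 J = 112 kJ

q = 112 kJ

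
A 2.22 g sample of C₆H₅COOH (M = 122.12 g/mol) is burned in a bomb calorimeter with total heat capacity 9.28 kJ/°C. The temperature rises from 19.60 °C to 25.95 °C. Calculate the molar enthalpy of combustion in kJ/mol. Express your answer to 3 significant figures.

ΔT = 25.95 − 19.60 = 6.35 °C
q_cal = C_cal × ΔT = 9.28 × 6.35 = 58.928 kJ
n = 2.22 / 122.12 = 0.01818 mol
q_rxn = −q_cal = -58.928 kJ
ΔH = -58.928 / 0.01818 = -3241 kJ/mol

ΔH = -3240 kJ/mol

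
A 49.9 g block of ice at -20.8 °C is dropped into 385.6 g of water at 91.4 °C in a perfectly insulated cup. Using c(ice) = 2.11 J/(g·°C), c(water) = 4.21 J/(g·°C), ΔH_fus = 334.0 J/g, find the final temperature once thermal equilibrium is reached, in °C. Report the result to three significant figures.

T_f = 70.6 °C

Heat to bring ice to 0 °C and melt it: q₁ = 49.9×2.11×20.8 + 49.9×334.0 = 18857 J
Heat the water can supply cooling to 0 °C: 385.6×4.21×91.4 = 148377 J > q₁, so all ice melts.
Energy balance: 385.6×4.21×(91.4 − T) = 18857 + 49.9×4.21×(T − 0)
1623.376(91.4 − T) = 18857 + 210.079 T
148377 − 18857 = 1833.455 T
T = 129520 / 1833.455 = 70.64 °C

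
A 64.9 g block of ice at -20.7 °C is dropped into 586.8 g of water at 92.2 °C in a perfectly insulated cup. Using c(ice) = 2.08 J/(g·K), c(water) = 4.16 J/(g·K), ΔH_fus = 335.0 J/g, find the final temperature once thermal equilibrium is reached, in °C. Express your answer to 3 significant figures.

Heat to bring ice to 0 °C and melt it: q₁ = 64.9×2.08×20.7 + 64.9×335.0 = 24536 J
Heat the water can supply cooling to 0 °C: 586.8×4.16×92.2 = 225068 J > q₁, so all ice melts.
Energy balance: 586.8×4.16×(92.2 − T) = 24536 + 64.9×4.16×(T − 0)
2441.088(92.2 − T) = 24536 + 269.984 T
225068 − 24536 = 2711.072 T
T = 200532 / 2711.072 = 73.97 °C

T_f = 74.0 °C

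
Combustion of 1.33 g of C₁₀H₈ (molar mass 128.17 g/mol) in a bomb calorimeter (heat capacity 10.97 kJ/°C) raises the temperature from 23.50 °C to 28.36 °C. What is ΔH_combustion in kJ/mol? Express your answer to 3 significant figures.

ΔH = -5140 kJ/mol

ΔT = 28.36 − 23.50 = 4.86 °C
q_cal = C_cal × ΔT = 10.97 × 4.86 = 53.3142 kJ
n = 1.33 / 128.17 = 0.01038 mol
q_rxn = −q_cal = -53.3142 kJ
ΔH = -53.3142 / 0.01038 = -5136 kJ/mol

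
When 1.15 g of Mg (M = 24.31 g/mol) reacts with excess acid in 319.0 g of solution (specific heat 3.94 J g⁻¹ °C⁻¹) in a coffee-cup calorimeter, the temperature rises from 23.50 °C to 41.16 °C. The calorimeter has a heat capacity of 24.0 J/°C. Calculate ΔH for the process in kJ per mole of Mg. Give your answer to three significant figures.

|ΔT| = |41.16 − 23.50| = 17.66 °C
|q_surr| = (319.0 × 3.94 + 24.0) × 17.66 = 1280.86 × 17.66 = 22620 J
n(Mg) = 1.15 / 24.31 = 0.04731 mol
Temperature rose, so q_rxn = −|q_surr| = -22.62 kJ
ΔH = q_rxn / n = -478.1 kJ/mol

ΔH = -478 kJ/mol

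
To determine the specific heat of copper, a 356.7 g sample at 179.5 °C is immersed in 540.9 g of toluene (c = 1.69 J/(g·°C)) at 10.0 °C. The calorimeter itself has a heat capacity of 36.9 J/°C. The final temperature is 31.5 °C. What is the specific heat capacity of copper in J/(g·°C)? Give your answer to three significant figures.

q_gained = (540.9 × 1.69 + 36.9) × (31.5 − 10.0) = 20450 J
q_lost = 356.7 × c × (179.5 − 31.5) = 52791.6 c
Set equal: c = 20450 / 52791.6 = 0.387 J/(g·°C)

c = 0.387 J/(g·°C)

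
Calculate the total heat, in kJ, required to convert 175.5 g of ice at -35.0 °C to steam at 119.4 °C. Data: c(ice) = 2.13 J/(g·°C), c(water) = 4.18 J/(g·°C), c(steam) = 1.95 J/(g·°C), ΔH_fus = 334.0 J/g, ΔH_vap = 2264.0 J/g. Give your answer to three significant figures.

q1 (heat ice -35.0→0.0 °C): 175.5 × 2.13 × 35.0 = 13084 J
q2 (melt at 0 °C): 175.5 × 334.0 = 58617 J
q3 (heat water 0.0→100.0 °C): 175.5 × 4.18 × 100.0 = 73359 J
q4 (vaporize at 100 °C): 175.5 × 2264.0 = 397332 J
q5 (heat steam 100.0→119.4 °C): 175.5 × 1.95 × 19.4 = 6639 J
Total: 13084 + 58617 + 73359 + 397332 + 6639 = 549031 J = 549 kJ

q = 549 kJ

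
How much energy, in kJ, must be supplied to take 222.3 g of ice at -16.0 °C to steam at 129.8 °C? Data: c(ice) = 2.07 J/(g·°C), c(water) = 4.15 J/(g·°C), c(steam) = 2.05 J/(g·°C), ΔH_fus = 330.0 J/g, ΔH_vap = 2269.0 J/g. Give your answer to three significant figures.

q1 (heat ice -16.0→0.0 °C): 222.3 × 2.07 × 16.0 = 7363 J
q2 (melt at 0 °C): 222.3 × 330.0 = 73359 J
q3 (heat water 0.0→100.0 °C): 222.3 × 4.15 × 100.0 = 92255 J
q4 (vaporize at 100 °C): 222.3 × 2269.0 = 504399 J
q5 (heat steam 100.0→129.8 °C): 222.3 × 2.05 × 29.8 = 13580 J
Total: 7363 + 73359 + 92255 + 504399 + 13580 = 690956 J = 691 kJ

q = 691 kJ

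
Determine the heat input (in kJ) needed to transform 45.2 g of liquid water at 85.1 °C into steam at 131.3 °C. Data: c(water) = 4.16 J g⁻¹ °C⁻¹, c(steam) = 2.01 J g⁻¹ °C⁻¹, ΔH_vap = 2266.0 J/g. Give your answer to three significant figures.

q = 108 kJ

q1 (heat water 85.1→100.0 °C): 45.2 × 4.16 × 14.9 = 2802 J
q2 (vaporize at 100 °C): 45.2 × 2266.0 = 102423 J
q3 (heat steam 100.0→131.3 °C): 45.2 × 2.01 × 31.3 = 2844 J
Total: 2802 + 102423 + 2844 = 108069 J = 108 kJ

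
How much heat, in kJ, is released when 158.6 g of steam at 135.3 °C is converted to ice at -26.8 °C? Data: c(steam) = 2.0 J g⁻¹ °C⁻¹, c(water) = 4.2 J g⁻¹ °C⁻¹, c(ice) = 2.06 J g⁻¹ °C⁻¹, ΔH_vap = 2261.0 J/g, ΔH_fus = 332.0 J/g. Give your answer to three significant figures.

q = 498 kJ

q1 (cool steam 135.3→100 °C): 158.6 × 2.0 × 35.3 = 11197 J
q2 (condense at 100 °C): 158.6 × 2261.0 = 358595 J
q3 (cool water 100→0 °C): 158.6 × 4.2 × 100.0 = 66612 J
q4 (freeze at 0 °C): 158.6 × 332.0 = 52655 J
q5 (cool ice 0→-26.8 °C): 158.6 × 2.06 × 26.8 = 8756 J
Total: 11197 + 358595 + 66612 + 52655 + 8756 = 497815 J = 498 kJ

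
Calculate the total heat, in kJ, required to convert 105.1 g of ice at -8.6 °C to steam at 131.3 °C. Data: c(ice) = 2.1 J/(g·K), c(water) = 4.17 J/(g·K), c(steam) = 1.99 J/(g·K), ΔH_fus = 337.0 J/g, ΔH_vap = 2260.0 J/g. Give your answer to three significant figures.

q = 325 kJ

q1 (heat ice -8.6→0.0 °C): 105.1 × 2.1 × 8.6 = 1898 J
q2 (melt at 0 °C): 105.1 × 337.0 = 35419 J
q3 (heat water 0.0→100.0 °C): 105.1 × 4.17 × 100.0 = 43827 J
q4 (vaporize at 100 °C): 105.1 × 2260.0 = 237526 J
q5 (heat steam 100.0→131.3 °C): 105.1 × 1.99 × 31.3 = 6546 J
Total: 1898 + 35419 + 43827 + 237526 + 6546 = 325216 J = 325 kJ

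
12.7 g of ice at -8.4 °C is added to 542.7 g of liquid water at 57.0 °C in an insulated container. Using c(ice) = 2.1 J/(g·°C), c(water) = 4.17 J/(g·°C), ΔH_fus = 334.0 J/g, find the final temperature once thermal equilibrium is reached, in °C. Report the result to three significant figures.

Heat to bring ice to 0 °C and melt it: q₁ = 12.7×2.1×8.4 + 12.7×334.0 = 4465.8 J
Heat the water can supply cooling to 0 °C: 542.7×4.17×57.0 = 128994 J > q₁, so all ice melts.
Energy balance: 542.7×4.17×(57.0 − T) = 4465.8 + 12.7×4.17×(T − 0)
2263.059(57.0 − T) = 4465.8 + 52.959 T
128994 − 4465.8 = 2316.018 T
T = 124528.2 / 2316.018 = 53.77 °C

T_f = 53.8 °C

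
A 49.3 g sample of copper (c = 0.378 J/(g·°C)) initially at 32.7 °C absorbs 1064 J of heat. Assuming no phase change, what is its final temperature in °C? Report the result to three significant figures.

T_f = 89.8 °C

ΔT = q / (m c) = 1064 / (49.3 × 0.378) = 57.10 °C
T_f = 32.7 + 57.10 = 89.80 °C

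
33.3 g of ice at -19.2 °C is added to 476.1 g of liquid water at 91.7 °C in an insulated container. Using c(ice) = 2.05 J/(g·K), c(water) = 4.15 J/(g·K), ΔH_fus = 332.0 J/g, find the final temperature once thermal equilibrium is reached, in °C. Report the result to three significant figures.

T_f = 79.9 °C

Heat to bring ice to 0 °C and melt it: q₁ = 33.3×2.05×19.2 + 33.3×332.0 = 12366 J
Heat the water can supply cooling to 0 °C: 476.1×4.15×91.7 = 181182 J > q₁, so all ice melts.
Energy balance: 476.1×4.15×(91.7 − T) = 12366 + 33.3×4.15×(T − 0)
1975.815(91.7 − T) = 12366 + 138.195 T
181182 − 12366 = 2114.010 T
T = 168816 / 2114.010 = 79.86 °C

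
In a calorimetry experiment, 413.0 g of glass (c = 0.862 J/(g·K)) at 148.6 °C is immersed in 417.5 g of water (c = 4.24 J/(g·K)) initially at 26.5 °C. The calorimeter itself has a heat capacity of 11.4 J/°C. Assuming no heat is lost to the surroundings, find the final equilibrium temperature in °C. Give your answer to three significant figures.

T_f = 46.8 °C

Heat lost by glass = heat gained by water + calorimeter.
(413.0)(0.862)(148.6 − T) = [(417.5)(4.24) + 11.4](T − 26.5)
356.006 (148.6 − T) = 1781.6 (T − 26.5)
52902 − 356.006 T = 1781.6 T − 47212
100114 = 2137.606 T
T = 46.83 °C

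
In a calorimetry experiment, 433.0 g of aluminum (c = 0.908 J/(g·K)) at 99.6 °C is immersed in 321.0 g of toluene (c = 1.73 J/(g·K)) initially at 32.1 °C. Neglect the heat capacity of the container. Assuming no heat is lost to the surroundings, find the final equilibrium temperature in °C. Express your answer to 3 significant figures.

T_f = 60.1 °C

Heat lost by aluminum = heat gained by toluene.
(433.0)(0.908)(99.6 − T) = (321.0)(1.73)(T − 32.1)
393.164 (99.6 − T) = 555.33 (T − 32.1)
39159 − 393.164 T = 555.33 T − 17826
56985 = 948.494 T
T = 60.08 °C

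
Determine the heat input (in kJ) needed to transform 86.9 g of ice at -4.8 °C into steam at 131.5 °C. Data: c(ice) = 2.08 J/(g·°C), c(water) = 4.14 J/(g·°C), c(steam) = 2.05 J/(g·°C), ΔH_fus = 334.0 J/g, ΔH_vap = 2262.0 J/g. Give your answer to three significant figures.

q1 (heat ice -4.8→0.0 °C): 86.9 × 2.08 × 4.8 = 868 J
q2 (melt at 0 °C): 86.9 × 334.0 = 29025 J
q3 (heat water 0.0→100.0 °C): 86.9 × 4.14 × 100.0 = 35977 J
q4 (vaporize at 100 °C): 86.9 × 2262.0 = 196568 J
q5 (heat steam 100.0→131.5 °C): 86.9 × 2.05 × 31.5 = 5612 J
Total: 868 + 29025 + 35977 + 196568 + 5612 = 268050 J = 268 kJ

q = 268 kJ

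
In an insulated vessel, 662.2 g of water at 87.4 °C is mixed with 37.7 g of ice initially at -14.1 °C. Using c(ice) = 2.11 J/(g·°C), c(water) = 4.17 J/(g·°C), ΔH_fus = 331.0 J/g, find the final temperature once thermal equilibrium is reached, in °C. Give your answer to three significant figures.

Heat to bring ice to 0 °C and melt it: q₁ = 37.7×2.11×14.1 + 37.7×331.0 = 13600 J
Heat the water can supply cooling to 0 °C: 662.2×4.17×87.4 = 241344 J > q₁, so all ice melts.
Energy balance: 662.2×4.17×(87.4 − T) = 13600 + 37.7×4.17×(T − 0)
2761.374(87.4 − T) = 13600 + 157.209 T
241344 − 13600 = 2918.583 T
T = 227744 / 2918.583 = 78.03 °C

T_f = 78.0 °C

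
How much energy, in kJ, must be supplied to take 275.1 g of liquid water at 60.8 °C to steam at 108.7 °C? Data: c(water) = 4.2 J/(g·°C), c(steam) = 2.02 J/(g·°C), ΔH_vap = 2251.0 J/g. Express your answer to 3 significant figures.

q1 (heat water 60.8→100.0 °C): 275.1 × 4.2 × 39.2 = 45292 J
q2 (vaporize at 100 °C): 275.1 × 2251.0 = 619250 J
q3 (heat steam 100.0→108.7 °C): 275.1 × 2.02 × 8.7 = 4835 J
Total: 45292 + 619250 + 4835 = 669377 J = 669 kJ

q = 669 kJ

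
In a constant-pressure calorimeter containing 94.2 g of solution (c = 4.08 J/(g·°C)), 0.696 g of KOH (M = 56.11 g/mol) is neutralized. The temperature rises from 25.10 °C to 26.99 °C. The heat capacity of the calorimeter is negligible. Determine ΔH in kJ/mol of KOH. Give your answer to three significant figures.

ΔH = -58.6 kJ/mol

|ΔT| = |26.99 − 25.10| = 1.89 °C
|q_surr| = (94.2 × 4.08) × 1.89 = 384.336 × 1.89 = 726.4 J
n(KOH) = 0.696 / 56.11 = 0.01240 mol
Temperature rose, so q_rxn = −|q_surr| = -0.7264 kJ
ΔH = q_rxn / n = -58.58 kJ/mol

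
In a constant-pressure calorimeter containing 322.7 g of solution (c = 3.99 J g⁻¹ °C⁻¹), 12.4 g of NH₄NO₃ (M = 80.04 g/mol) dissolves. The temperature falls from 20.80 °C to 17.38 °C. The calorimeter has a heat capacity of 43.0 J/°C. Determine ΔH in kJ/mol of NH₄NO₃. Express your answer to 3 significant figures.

ΔH = 29.4 kJ/mol

|ΔT| = |17.38 − 20.80| = 3.42 °C
|q_surr| = (322.7 × 3.99 + 43.0) × 3.42 = 1330.573 × 3.42 = 4551 J
n(NH₄NO₃) = 12.4 / 80.04 = 0.1549 mol
Temperature fell, so q_rxn = +|q_surr| = 4.551 kJ
ΔH = q_rxn / n = 29.38 kJ/mol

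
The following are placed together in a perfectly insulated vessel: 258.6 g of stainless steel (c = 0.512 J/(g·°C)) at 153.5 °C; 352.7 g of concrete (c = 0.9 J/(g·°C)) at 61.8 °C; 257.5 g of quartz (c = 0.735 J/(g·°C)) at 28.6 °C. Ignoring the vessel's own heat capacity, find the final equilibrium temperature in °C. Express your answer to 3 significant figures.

T_f = 71.0 °C

Σ mᵢcᵢ(T − Tᵢ) = 0  ⇒  T = Σ mᵢcᵢTᵢ / Σ mᵢcᵢ
Σ mᵢcᵢ = 258.6×0.512 + 352.7×0.9 + 257.5×0.735 = 639.0957
Σ mᵢcᵢTᵢ = 132.4032×153.5 + 317.43×61.8 + 189.2625×28.6 = 45354
T = 45354 / 639.0957 = 70.97 °C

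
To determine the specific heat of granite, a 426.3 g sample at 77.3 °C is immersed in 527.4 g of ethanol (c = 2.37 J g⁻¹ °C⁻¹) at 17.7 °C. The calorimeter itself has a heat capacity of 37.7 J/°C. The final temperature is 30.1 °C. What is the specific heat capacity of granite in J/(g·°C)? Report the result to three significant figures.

q_gained = (527.4 × 2.37 + 37.7) × (30.1 − 17.7) = 15970 J
q_lost = 426.3 × c × (77.3 − 30.1) = 20121.36 c
Set equal: c = 15970 / 20121.36 = 0.794 J/(g·°C)

c = 0.794 J/(g·°C)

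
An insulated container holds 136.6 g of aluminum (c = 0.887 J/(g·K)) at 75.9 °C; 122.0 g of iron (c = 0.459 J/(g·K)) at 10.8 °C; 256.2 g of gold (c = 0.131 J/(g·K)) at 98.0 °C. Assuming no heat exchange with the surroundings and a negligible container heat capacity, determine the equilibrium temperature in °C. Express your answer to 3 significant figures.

T_f = 62.1 °C

Σ mᵢcᵢ(T − Tᵢ) = 0  ⇒  T = Σ mᵢcᵢTᵢ / Σ mᵢcᵢ
Σ mᵢcᵢ = 136.6×0.887 + 122.0×0.459 + 256.2×0.131 = 210.7244
Σ mᵢcᵢTᵢ = 121.1642×75.9 + 55.998×10.8 + 33.5622×98.0 = 13090
T = 13090 / 210.7244 = 62.12 °C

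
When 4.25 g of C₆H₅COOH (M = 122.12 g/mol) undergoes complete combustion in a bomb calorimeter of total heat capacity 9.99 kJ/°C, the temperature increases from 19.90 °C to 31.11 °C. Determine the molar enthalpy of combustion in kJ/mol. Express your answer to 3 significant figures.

ΔT = 31.11 − 19.90 = 11.21 °C
q_cal = C_cal × ΔT = 9.99 × 11.21 = 111.9879 kJ
n = 4.25 / 122.12 = 0.03480 mol
q_rxn = −q_cal = -111.9879 kJ
ΔH = -111.9879 / 0.03480 = -3218 kJ/mol

ΔH = -3220 kJ/mol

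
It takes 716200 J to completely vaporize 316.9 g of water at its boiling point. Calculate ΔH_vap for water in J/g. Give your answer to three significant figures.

ΔH_vap = q / m = 716200 / 316.9 = 2260 J/g

ΔH_vap = 2260 J/g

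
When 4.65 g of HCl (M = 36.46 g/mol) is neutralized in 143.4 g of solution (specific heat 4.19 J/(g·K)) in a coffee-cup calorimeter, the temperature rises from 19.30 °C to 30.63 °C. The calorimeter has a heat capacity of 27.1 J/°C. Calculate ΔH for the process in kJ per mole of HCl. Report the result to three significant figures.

|ΔT| = |30.63 − 19.30| = 11.33 °C
|q_surr| = (143.4 × 4.19 + 27.1) × 11.33 = 627.946 × 11.33 = 7115 J
n(HCl) = 4.65 / 36.46 = 0.1275 mol
Temperature rose, so q_rxn = −|q_surr| = -7.115 kJ
ΔH = q_rxn / n = -55.80 kJ/mol

ΔH = -55.8 kJ/mol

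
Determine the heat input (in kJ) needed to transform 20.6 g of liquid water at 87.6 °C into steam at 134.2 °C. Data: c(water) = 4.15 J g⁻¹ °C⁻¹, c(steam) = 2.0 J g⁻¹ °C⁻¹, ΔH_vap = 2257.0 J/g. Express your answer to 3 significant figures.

q1 (heat water 87.6→100.0 °C): 20.6 × 4.15 × 12.4 = 1060 J
q2 (vaporize at 100 °C): 20.6 × 2257.0 = 46494 J
q3 (heat steam 100.0→134.2 °C): 20.6 × 2.0 × 34.2 = 1409 J
Total: 1060 + 46494 + 1409 = 48963 J = 49.0 kJ

q = 49.0 kJ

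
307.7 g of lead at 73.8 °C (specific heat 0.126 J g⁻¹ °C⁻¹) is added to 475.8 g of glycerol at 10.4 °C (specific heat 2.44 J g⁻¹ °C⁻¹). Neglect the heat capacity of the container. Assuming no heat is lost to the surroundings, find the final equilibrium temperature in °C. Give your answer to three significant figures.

T_f = 12.4 °C

Heat lost by lead = heat gained by glycerol.
(307.7)(0.126)(73.8 − T) = (475.8)(2.44)(T − 10.4)
38.7702 (73.8 − T) = 1160.952 (T − 10.4)
2861.2 − 38.7702 T = 1160.952 T − 12074
14935.2 = 1199.7222 T
T = 12.449 °C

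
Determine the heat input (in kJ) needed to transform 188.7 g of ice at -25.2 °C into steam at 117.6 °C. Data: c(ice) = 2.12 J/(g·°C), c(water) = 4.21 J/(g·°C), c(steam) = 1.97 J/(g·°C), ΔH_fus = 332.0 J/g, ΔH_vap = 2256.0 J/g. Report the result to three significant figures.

q1 (heat ice -25.2→0.0 °C): 188.7 × 2.12 × 25.2 = 10081 J
q2 (melt at 0 °C): 188.7 × 332.0 = 62648 J
q3 (heat water 0.0→100.0 °C): 188.7 × 4.21 × 100.0 = 79443 J
q4 (vaporize at 100 °C): 188.7 × 2256.0 = 425707 J
q5 (heat steam 100.0→117.6 °C): 188.7 × 1.97 × 17.6 = 6543 J
Total: 10081 + 62648 + 79443 + 425707 + 6543 = 584422 J = 584 kJ

q = 584 kJ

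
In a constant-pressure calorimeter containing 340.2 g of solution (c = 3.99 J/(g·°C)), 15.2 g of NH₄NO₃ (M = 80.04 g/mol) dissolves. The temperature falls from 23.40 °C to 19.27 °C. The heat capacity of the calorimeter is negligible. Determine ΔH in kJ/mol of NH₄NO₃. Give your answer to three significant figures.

ΔH = 29.5 kJ/mol

|ΔT| = |19.27 − 23.40| = 4.13 °C
|q_surr| = (340.2 × 3.99) × 4.13 = 1357.398 × 4.13 = 5606 J
n(NH₄NO₃) = 15.2 / 80.04 = 0.1899 mol
Temperature fell, so q_rxn = +|q_surr| = 5.606 kJ
ΔH = q_rxn / n = 29.52 kJ/mol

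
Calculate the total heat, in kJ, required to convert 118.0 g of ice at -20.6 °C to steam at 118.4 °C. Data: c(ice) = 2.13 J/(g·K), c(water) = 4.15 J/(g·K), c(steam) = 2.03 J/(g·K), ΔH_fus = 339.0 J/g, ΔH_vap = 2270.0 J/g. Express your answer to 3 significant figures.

q = 366 kJ

q1 (heat ice -20.6→0.0 °C): 118.0 × 2.13 × 20.6 = 5178 J
q2 (melt at 0 °C): 118.0 × 339.0 = 40002 J
q3 (heat water 0.0→100.0 °C): 118.0 × 4.15 × 100.0 = 48970 J
q4 (vaporize at 100 °C): 118.0 × 2270.0 = 267860 J
q5 (heat steam 100.0→118.4 °C): 118.0 × 2.03 × 18.4 = 4408 J
Total: 5178 + 40002 + 48970 + 267860 + 4408 = 366418 J = 366 kJ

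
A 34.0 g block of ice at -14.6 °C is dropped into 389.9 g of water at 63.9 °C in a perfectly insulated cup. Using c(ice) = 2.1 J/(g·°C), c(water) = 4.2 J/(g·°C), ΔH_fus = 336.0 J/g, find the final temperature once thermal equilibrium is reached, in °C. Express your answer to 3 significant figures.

T_f = 51.8 °C

Heat to bring ice to 0 °C and melt it: q₁ = 34.0×2.1×14.6 + 34.0×336.0 = 12466 J
Heat the water can supply cooling to 0 °C: 389.9×4.2×63.9 = 104641 J > q₁, so all ice melts.
Energy balance: 389.9×4.2×(63.9 − T) = 12466 + 34.0×4.2×(T − 0)
1637.58(63.9 − T) = 12466 + 142.8 T
104641 − 12466 = 1780.38 T
T = 92175 / 1780.38 = 51.77 °C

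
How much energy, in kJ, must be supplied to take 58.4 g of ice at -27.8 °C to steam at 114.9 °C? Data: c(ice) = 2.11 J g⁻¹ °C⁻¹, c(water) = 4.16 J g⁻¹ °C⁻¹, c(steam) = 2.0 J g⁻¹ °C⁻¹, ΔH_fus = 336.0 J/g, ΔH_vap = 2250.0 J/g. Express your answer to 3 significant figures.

q1 (heat ice -27.8→0.0 °C): 58.4 × 2.11 × 27.8 = 3426 J
q2 (melt at 0 °C): 58.4 × 336.0 = 19622 J
q3 (heat water 0.0→100.0 °C): 58.4 × 4.16 × 100.0 = 24294 J
q4 (vaporize at 100 °C): 58.4 × 2250.0 = 131400 J
q5 (heat steam 100.0→114.9 °C): 58.4 × 2.0 × 14.9 = 1740 J
Total: 3426 + 19622 + 24294 + 131400 + 1740 = 180482 J = 180 kJ

q = 180 kJ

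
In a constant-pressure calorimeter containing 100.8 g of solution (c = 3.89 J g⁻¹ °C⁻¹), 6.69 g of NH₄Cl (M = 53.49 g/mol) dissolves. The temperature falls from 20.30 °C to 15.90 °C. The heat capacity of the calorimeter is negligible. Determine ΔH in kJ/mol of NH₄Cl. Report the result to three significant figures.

|ΔT| = |15.90 − 20.30| = 4.40 °C
|q_surr| = (100.8 × 3.89) × 4.40 = 392.112 × 4.40 = 1725 J
n(NH₄Cl) = 6.69 / 53.49 = 0.1251 mol
Temperature fell, so q_rxn = +|q_surr| = 1.725 kJ
ΔH = q_rxn / n = 13.79 kJ/mol

ΔH = 13.8 kJ/mol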